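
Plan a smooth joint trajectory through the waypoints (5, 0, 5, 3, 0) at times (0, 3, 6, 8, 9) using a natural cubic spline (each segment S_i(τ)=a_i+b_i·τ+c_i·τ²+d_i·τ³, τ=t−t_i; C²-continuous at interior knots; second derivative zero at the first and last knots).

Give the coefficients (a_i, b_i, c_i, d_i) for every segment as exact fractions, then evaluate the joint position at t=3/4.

  seg 0: a=5 b=-283/103 c=0 d=334/2781
  seg 1: a=0 b=51/103 c=334/309 d=-640/2781
  seg 2: a=5 b=79/103 c=-102/103 d=11/206
  seg 3: a=3 b=-263/103 c=-69/103 d=23/103
S(3/4) = 9855/3296

Δ: Δ0=-5/3, Δ1=5/3, Δ2=-1, Δ3=-3
row 1: diag=12, rhs=20; c'=1/4, d'=5/3
row 2: denom=10−3·1/4=37/4; d'=(-16−3·5/3)/(37/4)=-84/37
row 3: denom=6−2·8/37=206/37; d'=(-12−2·-84/37)/(206/37)=-138/103
back: M3=-138/103
back: M2=-84/37−8/37·-138/103=-204/103
back: M1=5/3−1/4·-204/103=668/309
M: M0=0, M1=668/309, M2=-204/103, M3=-138/103, M4=0
seg 0: a=5, c=M0/2=0, d=(M1−M0)/(6·3)=334/2781, b=Δ0−h0·(2M0+M1)/6=-283/103
seg 1: a=0, c=M1/2=334/309, d=(M2−M1)/(6·3)=-640/2781, b=Δ1−h1·(2M1+M2)/6=51/103
seg 2: a=5, c=M2/2=-102/103, d=(M3−M2)/(6·2)=11/206, b=Δ2−h2·(2M2+M3)/6=79/103
seg 3: a=3, c=M3/2=-69/103, d=(M4−M3)/(6·1)=23/103, b=Δ3−h3·(2M3+M4)/6=-263/103
t_q=3/4 → seg 0, τ=3/4; S=5+-283/103·τ+0·τ²+334/2781·τ³=9855/3296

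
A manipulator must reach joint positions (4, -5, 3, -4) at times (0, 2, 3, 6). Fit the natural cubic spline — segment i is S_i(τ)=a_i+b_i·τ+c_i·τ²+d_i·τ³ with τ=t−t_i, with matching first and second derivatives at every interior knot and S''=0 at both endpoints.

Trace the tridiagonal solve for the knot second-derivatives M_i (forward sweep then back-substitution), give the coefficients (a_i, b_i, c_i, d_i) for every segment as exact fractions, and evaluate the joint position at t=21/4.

Δ: Δ0=-9/2, Δ1=8, Δ2=-7/3
row 1: diag=6, rhs=75; c'=1/6, d'=25/2
row 2: denom=8−1·1/6=47/6; d'=(-62−1·25/2)/(47/6)=-447/47
back: M2=-447/47
back: M1=25/2−1/6·-447/47=662/47
M: M0=0, M1=662/47, M2=-447/47, M3=0
seg 0: a=4, c=M0/2=0, d=(M1−M0)/(6·2)=331/282, b=Δ0−h0·(2M0+M1)/6=-2593/282
seg 1: a=-5, c=M1/2=331/47, d=(M2−M1)/(6·1)=-1109/282, b=Δ1−h1·(2M1+M2)/6=1379/282
seg 2: a=3, c=M2/2=-447/94, d=(M3−M2)/(6·3)=149/282, b=Δ2−h2·(2M2+M3)/6=1012/141
t_q=21/4 → seg 2, τ=9/4; S=3+1012/141·τ+-447/94·τ²+149/282·τ³=6579/6016

  seg 0: a=4 b=-2593/282 c=0 d=331/282
  seg 1: a=-5 b=1379/282 c=331/47 d=-1109/282
  seg 2: a=3 b=1012/141 c=-447/94 d=149/282
S(21/4) = 6579/6016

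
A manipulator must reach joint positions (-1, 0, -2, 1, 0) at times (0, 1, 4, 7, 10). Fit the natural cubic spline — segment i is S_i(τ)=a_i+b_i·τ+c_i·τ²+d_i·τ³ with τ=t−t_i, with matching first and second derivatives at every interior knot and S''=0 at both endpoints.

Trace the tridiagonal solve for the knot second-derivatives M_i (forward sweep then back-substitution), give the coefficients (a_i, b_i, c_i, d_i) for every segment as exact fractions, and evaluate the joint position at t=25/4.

Δ: Δ0=1, Δ1=-2/3, Δ2=1, Δ3=-1/3
row 1: diag=8, rhs=-10; c'=3/8, d'=-5/4
row 2: denom=12−3·3/8=87/8; d'=(10−3·-5/4)/(87/8)=110/87
row 3: denom=12−3·8/29=324/29; d'=(-8−3·110/87)/(324/29)=-19/18
back: M3=-19/18
back: M2=110/87−8/29·-19/18=14/9
back: M1=-5/4−3/8·14/9=-11/6
M: M0=0, M1=-11/6, M2=14/9, M3=-19/18, M4=0
seg 0: a=-1, c=M0/2=0, d=(M1−M0)/(6·1)=-11/36, b=Δ0−h0·(2M0+M1)/6=47/36
seg 1: a=0, c=M1/2=-11/12, d=(M2−M1)/(6·3)=61/324, b=Δ1−h1·(2M1+M2)/6=7/18
seg 2: a=-2, c=M2/2=7/9, d=(M3−M2)/(6·3)=-47/324, b=Δ2−h2·(2M2+M3)/6=-1/36
seg 3: a=1, c=M3/2=-19/36, d=(M4−M3)/(6·3)=19/324, b=Δ3−h3·(2M3+M4)/6=13/18
t_q=25/4 → seg 2, τ=9/4; S=-2+-1/36·τ+7/9·τ²+-47/324·τ³=57/256

  seg 0: a=-1 b=47/36 c=0 d=-11/36
  seg 1: a=0 b=7/18 c=-11/12 d=61/324
  seg 2: a=-2 b=-1/36 c=7/9 d=-47/324
  seg 3: a=1 b=13/18 c=-19/36 d=19/324
S(25/4) = 57/256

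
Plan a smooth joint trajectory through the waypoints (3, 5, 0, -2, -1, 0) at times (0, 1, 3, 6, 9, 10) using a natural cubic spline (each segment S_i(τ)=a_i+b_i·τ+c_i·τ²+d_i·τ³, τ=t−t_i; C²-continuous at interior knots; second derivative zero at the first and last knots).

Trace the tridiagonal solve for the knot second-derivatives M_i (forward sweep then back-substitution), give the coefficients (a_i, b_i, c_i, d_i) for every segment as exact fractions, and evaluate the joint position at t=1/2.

Δ: Δ0=2, Δ1=-5/2, Δ2=-2/3, Δ3=1/3, Δ4=1
row 1: diag=6, rhs=-27; c'=1/3, d'=-9/2
row 2: denom=10−2·1/3=28/3; d'=(11−2·-9/2)/(28/3)=15/7
row 3: denom=12−3·9/28=309/28; d'=(6−3·15/7)/(309/28)=-4/103
row 4: denom=8−3·28/103=740/103; d'=(4−3·-4/103)/(740/103)=106/185
back: M4=106/185
back: M3=-4/103−28/103·106/185=-36/185
back: M2=15/7−9/28·-36/185=408/185
back: M1=-9/2−1/3·408/185=-1937/370
M: M0=0, M1=-1937/370, M2=408/185, M3=-36/185, M4=106/185, M5=0
seg 0: a=3, c=M0/2=0, d=(M1−M0)/(6·1)=-1937/2220, b=Δ0−h0·(2M0+M1)/6=6377/2220
seg 1: a=5, c=M1/2=-1937/740, d=(M2−M1)/(6·2)=2753/4440, b=Δ1−h1·(2M1+M2)/6=283/1110
seg 2: a=0, c=M2/2=204/185, d=(M3−M2)/(6·3)=-2/15, b=Δ2−h2·(2M2+M3)/6=-308/111
seg 3: a=-2, c=M3/2=-18/185, d=(M4−M3)/(6·3)=71/1665, b=Δ3−h3·(2M3+M4)/6=134/555
seg 4: a=-1, c=M4/2=53/185, d=(M5−M4)/(6·1)=-53/555, b=Δ4−h4·(2M4+M5)/6=449/555
t_q=1/2 → seg 0, τ=1/2; S=3+6377/2220·τ+0·τ²+-1937/2220·τ³=25617/5920

  seg 0: a=3 b=6377/2220 c=0 d=-1937/2220
  seg 1: a=5 b=283/1110 c=-1937/740 d=2753/4440
  seg 2: a=0 b=-308/111 c=204/185 d=-2/15
  seg 3: a=-2 b=134/555 c=-18/185 d=71/1665
  seg 4: a=-1 b=449/555 c=53/185 d=-53/555
S(1/2) = 25617/5920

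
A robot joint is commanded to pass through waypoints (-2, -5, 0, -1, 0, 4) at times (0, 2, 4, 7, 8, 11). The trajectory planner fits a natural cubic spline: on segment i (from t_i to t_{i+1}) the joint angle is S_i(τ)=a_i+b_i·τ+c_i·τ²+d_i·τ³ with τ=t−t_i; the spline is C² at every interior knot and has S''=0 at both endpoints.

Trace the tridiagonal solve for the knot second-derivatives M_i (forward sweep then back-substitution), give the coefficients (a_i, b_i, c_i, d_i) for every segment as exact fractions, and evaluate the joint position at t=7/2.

Δ: Δ0=-3/2, Δ1=5/2, Δ2=-1/3, Δ3=1, Δ4=4/3
row 1: diag=8, rhs=24; c'=1/4, d'=3
row 2: denom=10−2·1/4=19/2; d'=(-17−2·3)/(19/2)=-46/19
row 3: denom=8−3·6/19=134/19; d'=(8−3·-46/19)/(134/19)=145/67
row 4: denom=8−1·19/134=1053/134; d'=(2−1·145/67)/(1053/134)=-22/1053
back: M4=-22/1053
back: M3=145/67−19/134·-22/1053=2282/1053
back: M2=-46/19−6/19·2282/1053=-1090/351
back: M1=3−1/4·-1090/351=2651/702
M: M0=0, M1=2651/702, M2=-1090/351, M3=2282/1053, M4=-22/1053, M5=0
seg 0: a=-2, c=M0/2=0, d=(M1−M0)/(6·2)=2651/8424, b=Δ0−h0·(2M0+M1)/6=-2905/1053
seg 1: a=-5, c=M1/2=2651/1404, d=(M2−M1)/(6·2)=-4831/8424, b=Δ1−h1·(2M1+M2)/6=2143/2106
seg 2: a=0, c=M2/2=-545/351, d=(M3−M2)/(6·3)=2776/9477, b=Δ2−h2·(2M2+M3)/6=1778/1053
seg 3: a=-1, c=M3/2=1141/1053, d=(M4−M3)/(6·1)=-128/351, b=Δ3−h3·(2M3+M4)/6=296/1053
seg 4: a=0, c=M4/2=-11/1053, d=(M5−M4)/(6·3)=11/9477, b=Δ4−h4·(2M4+M5)/6=1426/1053
t_q=7/2 → seg 1, τ=3/2; S=-5+2143/2106·τ+2651/1404·τ²+-4831/8424·τ³=-26075/22464

  seg 0: a=-2 b=-2905/1053 c=0 d=2651/8424
  seg 1: a=-5 b=2143/2106 c=2651/1404 d=-4831/8424
  seg 2: a=0 b=1778/1053 c=-545/351 d=2776/9477
  seg 3: a=-1 b=296/1053 c=1141/1053 d=-128/351
  seg 4: a=0 b=1426/1053 c=-11/1053 d=11/9477
S(7/2) = -26075/22464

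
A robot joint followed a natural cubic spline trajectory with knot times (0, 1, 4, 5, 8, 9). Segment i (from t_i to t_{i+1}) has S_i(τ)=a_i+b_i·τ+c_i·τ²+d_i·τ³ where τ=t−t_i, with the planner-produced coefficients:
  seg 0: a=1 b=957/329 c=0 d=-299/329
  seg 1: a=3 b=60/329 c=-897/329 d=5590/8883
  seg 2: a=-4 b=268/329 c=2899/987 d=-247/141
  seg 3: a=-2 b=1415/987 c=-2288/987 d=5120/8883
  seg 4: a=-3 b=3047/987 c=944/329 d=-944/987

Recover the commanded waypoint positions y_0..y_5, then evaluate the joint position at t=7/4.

y_0=1 y_1=3 y_2=-4 y_3=-2 y_4=-3 y_5=2
S(7/4) = 19673/10528

y_0 = S_0(0) = a_0 = 1
y_1 = S_1(0) = a_1 = 3
y_2 = S_2(0) = a_2 = -4
y_3 = S_3(0) = a_3 = -2
y_4 = S_4(0) = a_4 = -3
y_5 = S_4(1) = 2
t_q=7/4 is in segment 1 (τ=3/4); S_1(τ)=19673/10528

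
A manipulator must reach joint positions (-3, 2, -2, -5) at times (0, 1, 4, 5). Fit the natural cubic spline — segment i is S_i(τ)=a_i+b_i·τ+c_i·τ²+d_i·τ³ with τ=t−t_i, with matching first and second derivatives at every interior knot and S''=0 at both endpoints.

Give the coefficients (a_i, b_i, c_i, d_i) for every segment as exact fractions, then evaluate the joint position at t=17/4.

  seg 0: a=-3 b=962/165 c=0 d=-137/165
  seg 1: a=2 b=551/165 c=-137/55 d=14/45
  seg 2: a=-2 b=-529/165 c=17/55 d=-17/165
S(17/4) = -9799/3520

Δ: Δ0=5, Δ1=-4/3, Δ2=-3
row 1: diag=8, rhs=-38; c'=3/8, d'=-19/4
row 2: denom=8−3·3/8=55/8; d'=(-10−3·-19/4)/(55/8)=34/55
back: M2=34/55
back: M1=-19/4−3/8·34/55=-274/55
M: M0=0, M1=-274/55, M2=34/55, M3=0
seg 0: a=-3, c=M0/2=0, d=(M1−M0)/(6·1)=-137/165, b=Δ0−h0·(2M0+M1)/6=962/165
seg 1: a=2, c=M1/2=-137/55, d=(M2−M1)/(6·3)=14/45, b=Δ1−h1·(2M1+M2)/6=551/165
seg 2: a=-2, c=M2/2=17/55, d=(M3−M2)/(6·1)=-17/165, b=Δ2−h2·(2M2+M3)/6=-529/165
t_q=17/4 → seg 2, τ=1/4; S=-2+-529/165·τ+17/55·τ²+-17/165·τ³=-9799/3520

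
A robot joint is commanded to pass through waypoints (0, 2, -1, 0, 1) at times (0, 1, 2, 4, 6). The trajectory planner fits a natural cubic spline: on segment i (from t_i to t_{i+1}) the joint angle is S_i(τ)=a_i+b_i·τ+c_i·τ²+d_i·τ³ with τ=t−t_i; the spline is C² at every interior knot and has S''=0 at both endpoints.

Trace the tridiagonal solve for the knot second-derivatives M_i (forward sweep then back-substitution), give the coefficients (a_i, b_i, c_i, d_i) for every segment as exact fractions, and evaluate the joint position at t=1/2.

  seg 0: a=0 b=73/21 c=0 d=-31/21
  seg 1: a=2 b=-20/21 c=-31/7 d=50/21
  seg 2: a=-1 b=-8/3 c=19/7 d=-95/168
  seg 3: a=0 b=59/42 c=-19/28 d=19/168
S(1/2) = 87/56

Δ: Δ0=2, Δ1=-3, Δ2=1/2, Δ3=1/2
row 1: diag=4, rhs=-30; c'=1/4, d'=-15/2
row 2: denom=6−1·1/4=23/4; d'=(21−1·-15/2)/(23/4)=114/23
row 3: denom=8−2·8/23=168/23; d'=(0−2·114/23)/(168/23)=-19/14
back: M3=-19/14
back: M2=114/23−8/23·-19/14=38/7
back: M1=-15/2−1/4·38/7=-62/7
M: M0=0, M1=-62/7, M2=38/7, M3=-19/14, M4=0
seg 0: a=0, c=M0/2=0, d=(M1−M0)/(6·1)=-31/21, b=Δ0−h0·(2M0+M1)/6=73/21
seg 1: a=2, c=M1/2=-31/7, d=(M2−M1)/(6·1)=50/21, b=Δ1−h1·(2M1+M2)/6=-20/21
seg 2: a=-1, c=M2/2=19/7, d=(M3−M2)/(6·2)=-95/168, b=Δ2−h2·(2M2+M3)/6=-8/3
seg 3: a=0, c=M3/2=-19/28, d=(M4−M3)/(6·2)=19/168, b=Δ3−h3·(2M3+M4)/6=59/42
t_q=1/2 → seg 0, τ=1/2; S=0+73/21·τ+0·τ²+-31/21·τ³=87/56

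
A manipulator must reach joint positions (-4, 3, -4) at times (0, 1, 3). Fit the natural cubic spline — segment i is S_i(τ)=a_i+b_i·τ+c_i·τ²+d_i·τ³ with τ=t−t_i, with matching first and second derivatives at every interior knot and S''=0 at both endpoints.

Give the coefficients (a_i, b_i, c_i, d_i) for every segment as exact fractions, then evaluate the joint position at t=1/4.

Δ: Δ0=7, Δ1=-7/2
row 1: diag=6, rhs=-63; c'=1/3, d'=-21/2
back: M1=-21/2
M: M0=0, M1=-21/2, M2=0
seg 0: a=-4, c=M0/2=0, d=(M1−M0)/(6·1)=-7/4, b=Δ0−h0·(2M0+M1)/6=35/4
seg 1: a=3, c=M1/2=-21/4, d=(M2−M1)/(6·2)=7/8, b=Δ1−h1·(2M1+M2)/6=7/2
t_q=1/4 → seg 0, τ=1/4; S=-4+35/4·τ+0·τ²+-7/4·τ³=-471/256

  seg 0: a=-4 b=35/4 c=0 d=-7/4
  seg 1: a=3 b=7/2 c=-21/4 d=7/8
S(1/4) = -471/256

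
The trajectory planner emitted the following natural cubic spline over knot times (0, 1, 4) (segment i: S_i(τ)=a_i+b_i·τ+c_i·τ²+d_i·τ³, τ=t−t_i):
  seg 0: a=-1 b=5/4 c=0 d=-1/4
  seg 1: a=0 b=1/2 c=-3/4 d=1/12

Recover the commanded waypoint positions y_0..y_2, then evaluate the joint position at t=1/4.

y_0 = S_0(0) = a_0 = -1
y_1 = S_1(0) = a_1 = 0
y_2 = S_1(3) = -3
t_q=1/4 is in segment 0 (τ=1/4); S_0(τ)=-177/256

y_0=-1 y_1=0 y_2=-3
S(1/4) = -177/256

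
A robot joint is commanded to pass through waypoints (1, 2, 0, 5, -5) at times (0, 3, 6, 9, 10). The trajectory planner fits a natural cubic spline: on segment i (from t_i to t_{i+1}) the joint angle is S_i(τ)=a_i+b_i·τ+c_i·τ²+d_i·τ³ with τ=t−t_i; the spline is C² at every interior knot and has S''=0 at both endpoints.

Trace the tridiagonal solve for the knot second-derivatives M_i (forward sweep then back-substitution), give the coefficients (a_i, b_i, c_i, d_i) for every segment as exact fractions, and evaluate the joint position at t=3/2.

Δ: Δ0=1/3, Δ1=-2/3, Δ2=5/3, Δ3=-10
row 1: diag=12, rhs=-6; c'=1/4, d'=-1/2
row 2: denom=12−3·1/4=45/4; d'=(14−3·-1/2)/(45/4)=62/45
row 3: denom=8−3·4/15=36/5; d'=(-70−3·62/45)/(36/5)=-278/27
back: M3=-278/27
back: M2=62/45−4/15·-278/27=334/81
back: M1=-1/2−1/4·334/81=-124/81
M: M0=0, M1=-124/81, M2=334/81, M3=-278/27, M4=0
seg 0: a=1, c=M0/2=0, d=(M1−M0)/(6·3)=-62/729, b=Δ0−h0·(2M0+M1)/6=89/81
seg 1: a=2, c=M1/2=-62/81, d=(M2−M1)/(6·3)=229/729, b=Δ1−h1·(2M1+M2)/6=-97/81
seg 2: a=0, c=M2/2=167/81, d=(M3−M2)/(6·3)=-584/729, b=Δ2−h2·(2M2+M3)/6=218/81
seg 3: a=5, c=M3/2=-139/27, d=(M4−M3)/(6·1)=139/81, b=Δ3−h3·(2M3+M4)/6=-532/81
t_q=3/2 → seg 0, τ=3/2; S=1+89/81·τ+0·τ²+-62/729·τ³=85/36

  seg 0: a=1 b=89/81 c=0 d=-62/729
  seg 1: a=2 b=-97/81 c=-62/81 d=229/729
  seg 2: a=0 b=218/81 c=167/81 d=-584/729
  seg 3: a=5 b=-532/81 c=-139/27 d=139/81
S(3/2) = 85/36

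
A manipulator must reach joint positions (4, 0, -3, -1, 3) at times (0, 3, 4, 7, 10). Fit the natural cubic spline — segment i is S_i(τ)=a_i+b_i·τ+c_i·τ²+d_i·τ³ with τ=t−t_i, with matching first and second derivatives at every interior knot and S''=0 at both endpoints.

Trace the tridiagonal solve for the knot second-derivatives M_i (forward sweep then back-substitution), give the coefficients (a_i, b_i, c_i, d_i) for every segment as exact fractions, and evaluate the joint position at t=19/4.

  seg 0: a=4 b=-39/76 c=0 d=-187/2052
  seg 1: a=0 b=-113/38 c=-187/228 d=181/228
  seg 2: a=-3 b=-509/228 c=89/57 d=-407/2052
  seg 3: a=-1 b=203/114 c=-17/76 d=17/684
S(19/4) = -18871/4864

Δ: Δ0=-4/3, Δ1=-3, Δ2=2/3, Δ3=4/3
row 1: diag=8, rhs=-10; c'=1/8, d'=-5/4
row 2: denom=8−1·1/8=63/8; d'=(22−1·-5/4)/(63/8)=62/21
row 3: denom=12−3·8/21=76/7; d'=(4−3·62/21)/(76/7)=-17/38
back: M3=-17/38
back: M2=62/21−8/21·-17/38=178/57
back: M1=-5/4−1/8·178/57=-187/114
M: M0=0, M1=-187/114, M2=178/57, M3=-17/38, M4=0
seg 0: a=4, c=M0/2=0, d=(M1−M0)/(6·3)=-187/2052, b=Δ0−h0·(2M0+M1)/6=-39/76
seg 1: a=0, c=M1/2=-187/228, d=(M2−M1)/(6·1)=181/228, b=Δ1−h1·(2M1+M2)/6=-113/38
seg 2: a=-3, c=M2/2=89/57, d=(M3−M2)/(6·3)=-407/2052, b=Δ2−h2·(2M2+M3)/6=-509/228
seg 3: a=-1, c=M3/2=-17/76, d=(M4−M3)/(6·3)=17/684, b=Δ3−h3·(2M3+M4)/6=203/114
t_q=19/4 → seg 2, τ=3/4; S=-3+-509/228·τ+89/57·τ²+-407/2052·τ³=-18871/4864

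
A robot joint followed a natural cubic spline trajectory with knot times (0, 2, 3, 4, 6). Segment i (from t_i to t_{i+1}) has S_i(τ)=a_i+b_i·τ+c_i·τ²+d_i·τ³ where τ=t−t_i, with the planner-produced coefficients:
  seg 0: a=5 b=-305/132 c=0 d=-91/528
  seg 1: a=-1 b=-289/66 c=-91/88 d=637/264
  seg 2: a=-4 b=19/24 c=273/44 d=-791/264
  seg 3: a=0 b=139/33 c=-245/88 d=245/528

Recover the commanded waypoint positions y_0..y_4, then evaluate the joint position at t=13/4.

y_0=5 y_1=-1 y_2=-4 y_3=0 y_4=1
S(13/4) = -19493/5632

y_0 = S_0(0) = a_0 = 5
y_1 = S_1(0) = a_1 = -1
y_2 = S_2(0) = a_2 = -4
y_3 = S_3(0) = a_3 = 0
y_4 = S_3(2) = 1
t_q=13/4 is in segment 2 (τ=1/4); S_2(τ)=-19493/5632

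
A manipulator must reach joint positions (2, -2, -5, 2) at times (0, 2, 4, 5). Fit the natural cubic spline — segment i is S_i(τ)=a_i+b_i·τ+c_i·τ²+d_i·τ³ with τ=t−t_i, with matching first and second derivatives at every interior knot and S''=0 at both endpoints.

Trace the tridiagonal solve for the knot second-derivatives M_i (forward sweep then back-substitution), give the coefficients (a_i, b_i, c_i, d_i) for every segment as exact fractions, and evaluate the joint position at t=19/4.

  seg 0: a=2 b=-15/11 c=0 d=-7/44
  seg 1: a=-2 b=-36/11 c=-21/22 d=81/88
  seg 2: a=-5 b=87/22 c=201/44 d=-67/44
S(19/4) = -301/2816

Δ: Δ0=-2, Δ1=-3/2, Δ2=7
row 1: diag=8, rhs=3; c'=1/4, d'=3/8
row 2: denom=6−2·1/4=11/2; d'=(51−2·3/8)/(11/2)=201/22
back: M2=201/22
back: M1=3/8−1/4·201/22=-21/11
M: M0=0, M1=-21/11, M2=201/22, M3=0
seg 0: a=2, c=M0/2=0, d=(M1−M0)/(6·2)=-7/44, b=Δ0−h0·(2M0+M1)/6=-15/11
seg 1: a=-2, c=M1/2=-21/22, d=(M2−M1)/(6·2)=81/88, b=Δ1−h1·(2M1+M2)/6=-36/11
seg 2: a=-5, c=M2/2=201/44, d=(M3−M2)/(6·1)=-67/44, b=Δ2−h2·(2M2+M3)/6=87/22
t_q=19/4 → seg 2, τ=3/4; S=-5+87/22·τ+201/44·τ²+-67/44·τ³=-301/2816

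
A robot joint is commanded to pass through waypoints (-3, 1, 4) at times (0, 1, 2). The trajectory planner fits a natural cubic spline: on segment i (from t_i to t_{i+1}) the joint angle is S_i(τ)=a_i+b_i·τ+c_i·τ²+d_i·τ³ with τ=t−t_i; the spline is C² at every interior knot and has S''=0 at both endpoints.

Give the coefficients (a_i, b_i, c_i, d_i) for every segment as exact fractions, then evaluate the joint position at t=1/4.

  seg 0: a=-3 b=17/4 c=0 d=-1/4
  seg 1: a=1 b=7/2 c=-3/4 d=1/4
S(1/4) = -497/256

Δ: Δ0=4, Δ1=3
row 1: diag=4, rhs=-6; c'=1/4, d'=-3/2
back: M1=-3/2
M: M0=0, M1=-3/2, M2=0
seg 0: a=-3, c=M0/2=0, d=(M1−M0)/(6·1)=-1/4, b=Δ0−h0·(2M0+M1)/6=17/4
seg 1: a=1, c=M1/2=-3/4, d=(M2−M1)/(6·1)=1/4, b=Δ1−h1·(2M1+M2)/6=7/2
t_q=1/4 → seg 0, τ=1/4; S=-3+17/4·τ+0·τ²+-1/4·τ³=-497/256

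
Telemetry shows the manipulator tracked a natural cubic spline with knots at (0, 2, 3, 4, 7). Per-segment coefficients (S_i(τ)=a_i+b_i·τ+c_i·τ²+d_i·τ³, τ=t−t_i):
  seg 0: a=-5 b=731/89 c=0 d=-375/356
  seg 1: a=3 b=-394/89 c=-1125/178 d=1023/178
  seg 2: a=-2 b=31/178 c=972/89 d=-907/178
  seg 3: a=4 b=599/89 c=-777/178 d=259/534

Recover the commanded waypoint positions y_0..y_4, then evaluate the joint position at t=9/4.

y_0=-5 y_1=3 y_2=-2 y_3=4 y_4=-2
S(9/4) = 18091/11392

y_0 = S_0(0) = a_0 = -5
y_1 = S_1(0) = a_1 = 3
y_2 = S_2(0) = a_2 = -2
y_3 = S_3(0) = a_3 = 4
y_4 = S_3(3) = -2
t_q=9/4 is in segment 1 (τ=1/4); S_1(τ)=18091/11392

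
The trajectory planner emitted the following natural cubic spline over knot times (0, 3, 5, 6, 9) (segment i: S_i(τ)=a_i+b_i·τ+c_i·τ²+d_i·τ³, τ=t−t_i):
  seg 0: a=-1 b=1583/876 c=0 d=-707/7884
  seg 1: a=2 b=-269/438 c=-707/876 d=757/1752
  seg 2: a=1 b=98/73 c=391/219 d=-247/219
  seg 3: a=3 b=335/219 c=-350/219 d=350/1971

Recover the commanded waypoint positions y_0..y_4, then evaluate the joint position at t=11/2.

y_0=-1 y_1=2 y_2=1 y_3=3 y_4=-2
S(11/2) = 3463/1752

y_0 = S_0(0) = a_0 = -1
y_1 = S_1(0) = a_1 = 2
y_2 = S_2(0) = a_2 = 1
y_3 = S_3(0) = a_3 = 3
y_4 = S_3(3) = -2
t_q=11/2 is in segment 2 (τ=1/2); S_2(τ)=3463/1752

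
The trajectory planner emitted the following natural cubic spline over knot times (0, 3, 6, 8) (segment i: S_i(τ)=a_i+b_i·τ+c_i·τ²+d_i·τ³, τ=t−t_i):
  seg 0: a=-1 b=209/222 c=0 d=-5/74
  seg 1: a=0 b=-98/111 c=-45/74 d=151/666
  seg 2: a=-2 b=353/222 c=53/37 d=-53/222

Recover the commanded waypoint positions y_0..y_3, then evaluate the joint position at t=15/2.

y_0 = S_0(0) = a_0 = -1
y_1 = S_1(0) = a_1 = 0
y_2 = S_2(0) = a_2 = -2
y_3 = S_2(2) = 5
t_q=15/2 is in segment 2 (τ=3/2); S_2(τ)=1659/592

y_0=-1 y_1=0 y_2=-2 y_3=5
S(15/2) = 1659/592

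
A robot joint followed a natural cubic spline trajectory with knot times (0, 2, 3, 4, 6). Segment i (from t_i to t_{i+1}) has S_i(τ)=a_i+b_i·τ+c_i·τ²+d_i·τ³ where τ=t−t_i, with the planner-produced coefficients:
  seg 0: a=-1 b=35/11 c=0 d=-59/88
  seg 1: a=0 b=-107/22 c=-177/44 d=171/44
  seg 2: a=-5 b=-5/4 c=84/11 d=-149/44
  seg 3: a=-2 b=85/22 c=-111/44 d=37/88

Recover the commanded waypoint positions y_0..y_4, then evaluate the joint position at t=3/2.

y_0 = S_0(0) = a_0 = -1
y_1 = S_1(0) = a_1 = 0
y_2 = S_2(0) = a_2 = -5
y_3 = S_3(0) = a_3 = -2
y_4 = S_3(2) = -1
t_q=3/2 is in segment 0 (τ=3/2); S_0(τ)=1063/704

y_0=-1 y_1=0 y_2=-5 y_3=-2 y_4=-1
S(3/2) = 1063/704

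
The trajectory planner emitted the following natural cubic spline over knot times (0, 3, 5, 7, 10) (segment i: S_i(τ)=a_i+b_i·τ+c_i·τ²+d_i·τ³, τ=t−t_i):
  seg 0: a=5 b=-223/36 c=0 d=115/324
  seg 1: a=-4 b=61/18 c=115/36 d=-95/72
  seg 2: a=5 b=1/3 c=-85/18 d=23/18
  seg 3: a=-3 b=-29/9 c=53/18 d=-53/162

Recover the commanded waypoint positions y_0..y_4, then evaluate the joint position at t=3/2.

y_0 = S_0(0) = a_0 = 5
y_1 = S_1(0) = a_1 = -4
y_2 = S_2(0) = a_2 = 5
y_3 = S_3(0) = a_3 = -3
y_4 = S_3(3) = 5
t_q=3/2 is in segment 0 (τ=3/2); S_0(τ)=-99/32

y_0=5 y_1=-4 y_2=5 y_3=-3 y_4=5
S(3/2) = -99/32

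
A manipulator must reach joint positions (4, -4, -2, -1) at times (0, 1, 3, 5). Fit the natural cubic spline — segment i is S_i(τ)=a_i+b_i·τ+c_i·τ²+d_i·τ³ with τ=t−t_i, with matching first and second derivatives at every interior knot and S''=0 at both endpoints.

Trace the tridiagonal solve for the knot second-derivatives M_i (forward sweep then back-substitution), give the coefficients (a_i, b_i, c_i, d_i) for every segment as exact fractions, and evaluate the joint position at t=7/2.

Δ: Δ0=-8, Δ1=1, Δ2=1/2
row 1: diag=6, rhs=54; c'=1/3, d'=9
row 2: denom=8−2·1/3=22/3; d'=(-3−2·9)/(22/3)=-63/22
back: M2=-63/22
back: M1=9−1/3·-63/22=219/22
M: M0=0, M1=219/22, M2=-63/22, M3=0
seg 0: a=4, c=M0/2=0, d=(M1−M0)/(6·1)=73/44, b=Δ0−h0·(2M0+M1)/6=-425/44
seg 1: a=-4, c=M1/2=219/44, d=(M2−M1)/(6·2)=-47/44, b=Δ1−h1·(2M1+M2)/6=-103/22
seg 2: a=-2, c=M2/2=-63/44, d=(M3−M2)/(6·2)=21/88, b=Δ2−h2·(2M2+M3)/6=53/22
t_q=7/2 → seg 2, τ=1/2; S=-2+53/22·τ+-63/44·τ²+21/88·τ³=-791/704

  seg 0: a=4 b=-425/44 c=0 d=73/44
  seg 1: a=-4 b=-103/22 c=219/44 d=-47/44
  seg 2: a=-2 b=53/22 c=-63/44 d=21/88
S(7/2) = -791/704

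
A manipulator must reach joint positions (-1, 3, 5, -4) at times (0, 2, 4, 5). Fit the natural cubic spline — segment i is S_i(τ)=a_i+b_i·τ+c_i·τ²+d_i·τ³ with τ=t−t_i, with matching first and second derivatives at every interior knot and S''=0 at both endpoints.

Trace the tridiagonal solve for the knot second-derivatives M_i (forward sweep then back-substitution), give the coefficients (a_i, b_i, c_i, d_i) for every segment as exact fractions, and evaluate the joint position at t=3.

  seg 0: a=-1 b=15/11 c=0 d=7/44
  seg 1: a=3 b=36/11 c=21/22 d=-23/22
  seg 2: a=5 b=-60/11 c=-117/22 d=39/22
S(3) = 68/11

Δ: Δ0=2, Δ1=1, Δ2=-9
row 1: diag=8, rhs=-6; c'=1/4, d'=-3/4
row 2: denom=6−2·1/4=11/2; d'=(-60−2·-3/4)/(11/2)=-117/11
back: M2=-117/11
back: M1=-3/4−1/4·-117/11=21/11
M: M0=0, M1=21/11, M2=-117/11, M3=0
seg 0: a=-1, c=M0/2=0, d=(M1−M0)/(6·2)=7/44, b=Δ0−h0·(2M0+M1)/6=15/11
seg 1: a=3, c=M1/2=21/22, d=(M2−M1)/(6·2)=-23/22, b=Δ1−h1·(2M1+M2)/6=36/11
seg 2: a=5, c=M2/2=-117/22, d=(M3−M2)/(6·1)=39/22, b=Δ2−h2·(2M2+M3)/6=-60/11
t_q=3 → seg 1, τ=1; S=3+36/11·τ+21/22·τ²+-23/22·τ³=68/11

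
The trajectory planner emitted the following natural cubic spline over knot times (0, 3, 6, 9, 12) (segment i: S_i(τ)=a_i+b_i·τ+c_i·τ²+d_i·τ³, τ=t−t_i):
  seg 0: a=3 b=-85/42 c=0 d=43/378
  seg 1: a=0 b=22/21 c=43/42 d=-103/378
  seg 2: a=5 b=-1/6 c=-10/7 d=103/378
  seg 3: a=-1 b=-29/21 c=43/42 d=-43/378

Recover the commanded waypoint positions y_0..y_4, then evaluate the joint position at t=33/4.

y_0=3 y_1=0 y_2=5 y_3=-1 y_4=1
S(33/4) = 445/896

y_0 = S_0(0) = a_0 = 3
y_1 = S_1(0) = a_1 = 0
y_2 = S_2(0) = a_2 = 5
y_3 = S_3(0) = a_3 = -1
y_4 = S_3(3) = 1
t_q=33/4 is in segment 2 (τ=9/4); S_2(τ)=445/896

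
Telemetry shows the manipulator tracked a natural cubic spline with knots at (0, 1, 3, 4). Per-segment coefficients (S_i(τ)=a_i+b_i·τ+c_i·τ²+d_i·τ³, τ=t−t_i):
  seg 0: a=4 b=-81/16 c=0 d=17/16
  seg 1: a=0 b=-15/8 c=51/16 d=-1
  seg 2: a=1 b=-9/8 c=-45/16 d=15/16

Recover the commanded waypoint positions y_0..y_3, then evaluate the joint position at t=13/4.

y_0=4 y_1=0 y_2=1 y_3=-2
S(13/4) = 571/1024

y_0 = S_0(0) = a_0 = 4
y_1 = S_1(0) = a_1 = 0
y_2 = S_2(0) = a_2 = 1
y_3 = S_2(1) = -2
t_q=13/4 is in segment 2 (τ=1/4); S_2(τ)=571/1024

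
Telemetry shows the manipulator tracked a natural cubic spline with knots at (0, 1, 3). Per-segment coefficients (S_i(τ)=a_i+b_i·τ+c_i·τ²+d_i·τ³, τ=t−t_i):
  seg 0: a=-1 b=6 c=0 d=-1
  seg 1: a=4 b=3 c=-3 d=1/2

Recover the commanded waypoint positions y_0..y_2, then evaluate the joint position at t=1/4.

y_0=-1 y_1=4 y_2=2
S(1/4) = 31/64

y_0 = S_0(0) = a_0 = -1
y_1 = S_1(0) = a_1 = 4
y_2 = S_1(2) = 2
t_q=1/4 is in segment 0 (τ=1/4); S_0(τ)=31/64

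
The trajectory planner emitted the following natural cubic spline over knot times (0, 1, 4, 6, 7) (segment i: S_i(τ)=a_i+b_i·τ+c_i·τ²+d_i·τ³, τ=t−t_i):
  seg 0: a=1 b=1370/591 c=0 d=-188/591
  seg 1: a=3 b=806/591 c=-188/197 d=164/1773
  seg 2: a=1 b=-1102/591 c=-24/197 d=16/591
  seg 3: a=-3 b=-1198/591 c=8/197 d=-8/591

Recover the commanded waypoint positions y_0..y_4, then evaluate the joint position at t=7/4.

y_0 = S_0(0) = a_0 = 1
y_1 = S_1(0) = a_1 = 3
y_2 = S_2(0) = a_2 = 1
y_3 = S_3(0) = a_3 = -3
y_4 = S_3(1) = -5
t_q=7/4 is in segment 1 (τ=3/4); S_1(τ)=11111/3152

y_0=1 y_1=3 y_2=1 y_3=-3 y_4=-5
S(7/4) = 11111/3152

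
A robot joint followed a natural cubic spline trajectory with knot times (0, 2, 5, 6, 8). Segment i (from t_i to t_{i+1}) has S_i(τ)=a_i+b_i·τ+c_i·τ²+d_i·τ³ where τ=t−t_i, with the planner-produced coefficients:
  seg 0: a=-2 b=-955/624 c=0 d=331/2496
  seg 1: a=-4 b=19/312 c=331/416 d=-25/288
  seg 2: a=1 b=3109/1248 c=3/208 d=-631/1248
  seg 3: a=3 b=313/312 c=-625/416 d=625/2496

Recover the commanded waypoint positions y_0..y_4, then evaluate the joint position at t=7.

y_0 = S_0(0) = a_0 = -2
y_1 = S_1(0) = a_1 = -4
y_2 = S_2(0) = a_2 = 1
y_3 = S_3(0) = a_3 = 3
y_4 = S_3(2) = 1
t_q=7 is in segment 3 (τ=1); S_3(τ)=2289/832

y_0=-2 y_1=-4 y_2=1 y_3=3 y_4=1
S(7) = 2289/832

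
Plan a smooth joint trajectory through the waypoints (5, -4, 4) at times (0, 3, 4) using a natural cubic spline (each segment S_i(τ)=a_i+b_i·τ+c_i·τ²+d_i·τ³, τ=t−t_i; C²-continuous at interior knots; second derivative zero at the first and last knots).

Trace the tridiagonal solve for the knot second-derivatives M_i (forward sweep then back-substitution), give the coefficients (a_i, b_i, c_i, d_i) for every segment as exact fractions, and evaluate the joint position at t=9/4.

  seg 0: a=5 b=-57/8 c=0 d=11/24
  seg 1: a=-4 b=21/4 c=33/8 d=-11/8
S(9/4) = -2975/512

Δ: Δ0=-3, Δ1=8
row 1: diag=8, rhs=66; c'=1/8, d'=33/4
back: M1=33/4
M: M0=0, M1=33/4, M2=0
seg 0: a=5, c=M0/2=0, d=(M1−M0)/(6·3)=11/24, b=Δ0−h0·(2M0+M1)/6=-57/8
seg 1: a=-4, c=M1/2=33/8, d=(M2−M1)/(6·1)=-11/8, b=Δ1−h1·(2M1+M2)/6=21/4
t_q=9/4 → seg 0, τ=9/4; S=5+-57/8·τ+0·τ²+11/24·τ³=-2975/512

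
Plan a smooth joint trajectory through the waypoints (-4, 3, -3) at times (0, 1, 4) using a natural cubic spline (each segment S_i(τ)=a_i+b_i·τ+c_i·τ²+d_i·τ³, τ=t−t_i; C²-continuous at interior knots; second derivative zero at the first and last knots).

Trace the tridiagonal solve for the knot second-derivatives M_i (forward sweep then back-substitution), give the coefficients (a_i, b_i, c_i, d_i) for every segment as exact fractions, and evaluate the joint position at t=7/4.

Δ: Δ0=7, Δ1=-2
row 1: diag=8, rhs=-54; c'=3/8, d'=-27/4
back: M1=-27/4
M: M0=0, M1=-27/4, M2=0
seg 0: a=-4, c=M0/2=0, d=(M1−M0)/(6·1)=-9/8, b=Δ0−h0·(2M0+M1)/6=65/8
seg 1: a=3, c=M1/2=-27/8, d=(M2−M1)/(6·3)=3/8, b=Δ1−h1·(2M1+M2)/6=19/4
t_q=7/4 → seg 1, τ=3/4; S=3+19/4·τ+-27/8·τ²+3/8·τ³=2469/512

  seg 0: a=-4 b=65/8 c=0 d=-9/8
  seg 1: a=3 b=19/4 c=-27/8 d=3/8
S(7/4) = 2469/512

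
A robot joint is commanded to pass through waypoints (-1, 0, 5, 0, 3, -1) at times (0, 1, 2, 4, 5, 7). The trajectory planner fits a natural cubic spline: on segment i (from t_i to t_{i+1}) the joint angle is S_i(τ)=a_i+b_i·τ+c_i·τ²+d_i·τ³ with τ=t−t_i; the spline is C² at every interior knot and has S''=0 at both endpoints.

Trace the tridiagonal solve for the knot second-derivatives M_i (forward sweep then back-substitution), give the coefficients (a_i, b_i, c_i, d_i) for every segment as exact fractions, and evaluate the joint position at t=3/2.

Δ: Δ0=1, Δ1=5, Δ2=-5/2, Δ3=3, Δ4=-2
row 1: diag=4, rhs=24; c'=1/4, d'=6
row 2: denom=6−1·1/4=23/4; d'=(-45−1·6)/(23/4)=-204/23
row 3: denom=6−2·8/23=122/23; d'=(33−2·-204/23)/(122/23)=1167/122
row 4: denom=6−1·23/122=709/122; d'=(-30−1·1167/122)/(709/122)=-4827/709
back: M4=-4827/709
back: M3=1167/122−23/122·-4827/709=7692/709
back: M2=-204/23−8/23·7692/709=-8964/709
back: M1=6−1/4·-8964/709=6495/709
M: M0=0, M1=6495/709, M2=-8964/709, M3=7692/709, M4=-4827/709, M5=0
seg 0: a=-1, c=M0/2=0, d=(M1−M0)/(6·1)=2165/1418, b=Δ0−h0·(2M0+M1)/6=-747/1418
seg 1: a=0, c=M1/2=6495/1418, d=(M2−M1)/(6·1)=-5153/1418, b=Δ1−h1·(2M1+M2)/6=2874/709
seg 2: a=5, c=M2/2=-4482/709, d=(M3−M2)/(6·2)=1388/709, b=Δ2−h2·(2M2+M3)/6=3279/1418
seg 3: a=0, c=M3/2=3846/709, d=(M4−M3)/(6·1)=-4173/1418, b=Δ3−h3·(2M3+M4)/6=735/1418
seg 4: a=3, c=M4/2=-4827/1418, d=(M5−M4)/(6·2)=1609/2836, b=Δ4−h4·(2M4+M5)/6=1800/709
t_q=3/2 → seg 1, τ=1/2; S=0+2874/709·τ+6495/1418·τ²+-5153/1418·τ³=30829/11344

  seg 0: a=-1 b=-747/1418 c=0 d=2165/1418
  seg 1: a=0 b=2874/709 c=6495/1418 d=-5153/1418
  seg 2: a=5 b=3279/1418 c=-4482/709 d=1388/709
  seg 3: a=0 b=735/1418 c=3846/709 d=-4173/1418
  seg 4: a=3 b=1800/709 c=-4827/1418 d=1609/2836
S(3/2) = 30829/11344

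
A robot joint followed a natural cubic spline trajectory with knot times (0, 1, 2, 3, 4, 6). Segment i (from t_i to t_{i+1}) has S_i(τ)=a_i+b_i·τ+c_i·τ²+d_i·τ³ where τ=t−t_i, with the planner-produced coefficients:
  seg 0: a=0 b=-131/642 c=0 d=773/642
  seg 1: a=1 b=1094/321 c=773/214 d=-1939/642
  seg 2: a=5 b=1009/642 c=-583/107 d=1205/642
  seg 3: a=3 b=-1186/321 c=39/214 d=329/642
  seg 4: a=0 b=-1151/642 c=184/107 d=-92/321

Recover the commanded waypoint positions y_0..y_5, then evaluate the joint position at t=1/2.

y_0 = S_0(0) = a_0 = 0
y_1 = S_1(0) = a_1 = 1
y_2 = S_2(0) = a_2 = 5
y_3 = S_3(0) = a_3 = 3
y_4 = S_4(0) = a_4 = 0
y_5 = S_4(2) = 1
t_q=1/2 is in segment 0 (τ=1/2); S_0(τ)=83/1712

y_0=0 y_1=1 y_2=5 y_3=3 y_4=0 y_5=1
S(1/2) = 83/1712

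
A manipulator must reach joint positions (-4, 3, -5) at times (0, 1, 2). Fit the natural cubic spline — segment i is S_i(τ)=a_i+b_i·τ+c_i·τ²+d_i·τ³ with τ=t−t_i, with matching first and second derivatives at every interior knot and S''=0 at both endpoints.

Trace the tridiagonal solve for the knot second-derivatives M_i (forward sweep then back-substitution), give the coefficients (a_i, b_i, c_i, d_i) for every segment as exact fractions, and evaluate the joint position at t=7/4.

  seg 0: a=-4 b=43/4 c=0 d=-15/4
  seg 1: a=3 b=-1/2 c=-45/4 d=15/4
S(7/4) = -543/256

Δ: Δ0=7, Δ1=-8
row 1: diag=4, rhs=-90; c'=1/4, d'=-45/2
back: M1=-45/2
M: M0=0, M1=-45/2, M2=0
seg 0: a=-4, c=M0/2=0, d=(M1−M0)/(6·1)=-15/4, b=Δ0−h0·(2M0+M1)/6=43/4
seg 1: a=3, c=M1/2=-45/4, d=(M2−M1)/(6·1)=15/4, b=Δ1−h1·(2M1+M2)/6=-1/2
t_q=7/4 → seg 1, τ=3/4; S=3+-1/2·τ+-45/4·τ²+15/4·τ³=-543/256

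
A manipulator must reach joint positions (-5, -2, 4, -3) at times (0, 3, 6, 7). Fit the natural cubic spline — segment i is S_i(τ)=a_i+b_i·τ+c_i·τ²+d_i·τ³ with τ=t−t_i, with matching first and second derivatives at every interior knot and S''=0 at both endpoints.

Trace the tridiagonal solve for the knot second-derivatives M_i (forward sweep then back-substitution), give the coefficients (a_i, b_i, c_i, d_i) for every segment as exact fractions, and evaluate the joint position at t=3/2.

  seg 0: a=-5 b=-6/29 c=0 d=35/261
  seg 1: a=-2 b=99/29 c=35/29 d=-146/261
  seg 2: a=4 b=-129/29 c=-111/29 d=37/29
S(3/2) = -1127/232

Δ: Δ0=1, Δ1=2, Δ2=-7
row 1: diag=12, rhs=6; c'=1/4, d'=1/2
row 2: denom=8−3·1/4=29/4; d'=(-54−3·1/2)/(29/4)=-222/29
back: M2=-222/29
back: M1=1/2−1/4·-222/29=70/29
M: M0=0, M1=70/29, M2=-222/29, M3=0
seg 0: a=-5, c=M0/2=0, d=(M1−M0)/(6·3)=35/261, b=Δ0−h0·(2M0+M1)/6=-6/29
seg 1: a=-2, c=M1/2=35/29, d=(M2−M1)/(6·3)=-146/261, b=Δ1−h1·(2M1+M2)/6=99/29
seg 2: a=4, c=M2/2=-111/29, d=(M3−M2)/(6·1)=37/29, b=Δ2−h2·(2M2+M3)/6=-129/29
t_q=3/2 → seg 0, τ=3/2; S=-5+-6/29·τ+0·τ²+35/261·τ³=-1127/232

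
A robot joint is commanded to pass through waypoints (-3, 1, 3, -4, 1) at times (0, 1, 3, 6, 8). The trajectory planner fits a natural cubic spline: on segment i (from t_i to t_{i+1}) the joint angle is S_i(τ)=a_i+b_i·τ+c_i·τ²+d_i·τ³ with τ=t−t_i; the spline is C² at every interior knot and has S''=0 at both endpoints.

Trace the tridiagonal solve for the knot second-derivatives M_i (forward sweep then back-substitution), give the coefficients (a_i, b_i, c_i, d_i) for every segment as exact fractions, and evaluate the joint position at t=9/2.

  seg 0: a=-3 b=3302/759 c=0 d=-266/759
  seg 1: a=1 b=2504/759 c=-266/253 d=-149/3036
  seg 2: a=3 b=-1135/759 c=-681/506 d=1619/4554
  seg 3: a=-4 b=43/1518 c=469/253 d=-469/1518
S(9/2) = -4337/4048

Δ: Δ0=4, Δ1=1, Δ2=-7/3, Δ3=5/2
row 1: diag=6, rhs=-18; c'=1/3, d'=-3
row 2: denom=10−2·1/3=28/3; d'=(-20−2·-3)/(28/3)=-3/2
row 3: denom=10−3·9/28=253/28; d'=(29−3·-3/2)/(253/28)=938/253
back: M3=938/253
back: M2=-3/2−9/28·938/253=-681/253
back: M1=-3−1/3·-681/253=-532/253
M: M0=0, M1=-532/253, M2=-681/253, M3=938/253, M4=0
seg 0: a=-3, c=M0/2=0, d=(M1−M0)/(6·1)=-266/759, b=Δ0−h0·(2M0+M1)/6=3302/759
seg 1: a=1, c=M1/2=-266/253, d=(M2−M1)/(6·2)=-149/3036, b=Δ1−h1·(2M1+M2)/6=2504/759
seg 2: a=3, c=M2/2=-681/506, d=(M3−M2)/(6·3)=1619/4554, b=Δ2−h2·(2M2+M3)/6=-1135/759
seg 3: a=-4, c=M3/2=469/253, d=(M4−M3)/(6·2)=-469/1518, b=Δ3−h3·(2M3+M4)/6=43/1518
t_q=9/2 → seg 2, τ=3/2; S=3+-1135/759·τ+-681/506·τ²+1619/4554·τ³=-4337/4048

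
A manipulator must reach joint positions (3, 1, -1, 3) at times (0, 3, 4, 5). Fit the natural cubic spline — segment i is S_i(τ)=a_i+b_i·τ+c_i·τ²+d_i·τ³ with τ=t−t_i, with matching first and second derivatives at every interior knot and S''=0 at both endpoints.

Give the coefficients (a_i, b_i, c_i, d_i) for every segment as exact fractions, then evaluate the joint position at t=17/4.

  seg 0: a=3 b=40/93 c=0 d=-34/279
  seg 1: a=1 b=-266/93 c=-34/31 d=182/93
  seg 2: a=-1 b=76/93 c=148/31 d=-148/93
S(17/4) = -259/496

Δ: Δ0=-2/3, Δ1=-2, Δ2=4
row 1: diag=8, rhs=-8; c'=1/8, d'=-1
row 2: denom=4−1·1/8=31/8; d'=(36−1·-1)/(31/8)=296/31
back: M2=296/31
back: M1=-1−1/8·296/31=-68/31
M: M0=0, M1=-68/31, M2=296/31, M3=0
seg 0: a=3, c=M0/2=0, d=(M1−M0)/(6·3)=-34/279, b=Δ0−h0·(2M0+M1)/6=40/93
seg 1: a=1, c=M1/2=-34/31, d=(M2−M1)/(6·1)=182/93, b=Δ1−h1·(2M1+M2)/6=-266/93
seg 2: a=-1, c=M2/2=148/31, d=(M3−M2)/(6·1)=-148/93, b=Δ2−h2·(2M2+M3)/6=76/93
t_q=17/4 → seg 2, τ=1/4; S=-1+76/93·τ+148/31·τ²+-148/93·τ³=-259/496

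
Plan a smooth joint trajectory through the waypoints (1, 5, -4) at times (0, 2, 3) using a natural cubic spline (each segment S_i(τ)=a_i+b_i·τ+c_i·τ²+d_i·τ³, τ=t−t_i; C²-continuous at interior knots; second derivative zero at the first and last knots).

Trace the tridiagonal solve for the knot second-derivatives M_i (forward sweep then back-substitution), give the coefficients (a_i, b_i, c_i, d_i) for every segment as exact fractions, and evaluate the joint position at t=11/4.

  seg 0: a=1 b=17/3 c=0 d=-11/12
  seg 1: a=5 b=-16/3 c=-11/2 d=11/6
S(11/4) = -169/128

Δ: Δ0=2, Δ1=-9
row 1: diag=6, rhs=-66; c'=1/6, d'=-11
back: M1=-11
M: M0=0, M1=-11, M2=0
seg 0: a=1, c=M0/2=0, d=(M1−M0)/(6·2)=-11/12, b=Δ0−h0·(2M0+M1)/6=17/3
seg 1: a=5, c=M1/2=-11/2, d=(M2−M1)/(6·1)=11/6, b=Δ1−h1·(2M1+M2)/6=-16/3
t_q=11/4 → seg 1, τ=3/4; S=5+-16/3·τ+-11/2·τ²+11/6·τ³=-169/128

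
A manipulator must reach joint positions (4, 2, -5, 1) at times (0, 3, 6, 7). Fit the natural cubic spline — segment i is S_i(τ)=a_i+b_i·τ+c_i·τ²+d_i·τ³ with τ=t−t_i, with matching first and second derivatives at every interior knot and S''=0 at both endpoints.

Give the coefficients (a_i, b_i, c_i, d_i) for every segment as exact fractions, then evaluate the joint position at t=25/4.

  seg 0: a=4 b=19/29 c=0 d=-115/783
  seg 1: a=2 b=-96/29 c=-115/87 d=430/783
  seg 2: a=-5 b=104/29 c=105/29 d=-35/29
S(25/4) = -7231/1856

Δ: Δ0=-2/3, Δ1=-7/3, Δ2=6
row 1: diag=12, rhs=-10; c'=1/4, d'=-5/6
row 2: denom=8−3·1/4=29/4; d'=(50−3·-5/6)/(29/4)=210/29
back: M2=210/29
back: M1=-5/6−1/4·210/29=-230/87
M: M0=0, M1=-230/87, M2=210/29, M3=0
seg 0: a=4, c=M0/2=0, d=(M1−M0)/(6·3)=-115/783, b=Δ0−h0·(2M0+M1)/6=19/29
seg 1: a=2, c=M1/2=-115/87, d=(M2−M1)/(6·3)=430/783, b=Δ1−h1·(2M1+M2)/6=-96/29
seg 2: a=-5, c=M2/2=105/29, d=(M3−M2)/(6·1)=-35/29, b=Δ2−h2·(2M2+M3)/6=104/29
t_q=25/4 → seg 2, τ=1/4; S=-5+104/29·τ+105/29·τ²+-35/29·τ³=-7231/1856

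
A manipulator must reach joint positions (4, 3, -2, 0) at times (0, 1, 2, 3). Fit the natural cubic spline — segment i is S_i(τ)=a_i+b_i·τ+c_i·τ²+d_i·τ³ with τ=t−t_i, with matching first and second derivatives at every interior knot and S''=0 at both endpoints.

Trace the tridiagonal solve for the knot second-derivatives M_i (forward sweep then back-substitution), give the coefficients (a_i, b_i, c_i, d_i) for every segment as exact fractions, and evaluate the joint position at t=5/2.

Δ: Δ0=-1, Δ1=-5, Δ2=2
row 1: diag=4, rhs=-24; c'=1/4, d'=-6
row 2: denom=4−1·1/4=15/4; d'=(42−1·-6)/(15/4)=64/5
back: M2=64/5
back: M1=-6−1/4·64/5=-46/5
M: M0=0, M1=-46/5, M2=64/5, M3=0
seg 0: a=4, c=M0/2=0, d=(M1−M0)/(6·1)=-23/15, b=Δ0−h0·(2M0+M1)/6=8/15
seg 1: a=3, c=M1/2=-23/5, d=(M2−M1)/(6·1)=11/3, b=Δ1−h1·(2M1+M2)/6=-61/15
seg 2: a=-2, c=M2/2=32/5, d=(M3−M2)/(6·1)=-32/15, b=Δ2−h2·(2M2+M3)/6=-34/15
t_q=5/2 → seg 2, τ=1/2; S=-2+-34/15·τ+32/5·τ²+-32/15·τ³=-9/5

  seg 0: a=4 b=8/15 c=0 d=-23/15
  seg 1: a=3 b=-61/15 c=-23/5 d=11/3
  seg 2: a=-2 b=-34/15 c=32/5 d=-32/15
S(5/2) = -9/5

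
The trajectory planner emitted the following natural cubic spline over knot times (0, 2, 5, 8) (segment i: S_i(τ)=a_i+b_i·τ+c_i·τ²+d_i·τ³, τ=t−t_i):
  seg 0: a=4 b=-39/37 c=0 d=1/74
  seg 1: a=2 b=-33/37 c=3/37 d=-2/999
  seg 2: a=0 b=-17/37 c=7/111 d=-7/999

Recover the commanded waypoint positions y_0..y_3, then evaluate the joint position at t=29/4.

y_0=4 y_1=2 y_2=0 y_3=-1
S(29/4) = -1881/2368

y_0 = S_0(0) = a_0 = 4
y_1 = S_1(0) = a_1 = 2
y_2 = S_2(0) = a_2 = 0
y_3 = S_2(3) = -1
t_q=29/4 is in segment 2 (τ=9/4); S_2(τ)=-1881/2368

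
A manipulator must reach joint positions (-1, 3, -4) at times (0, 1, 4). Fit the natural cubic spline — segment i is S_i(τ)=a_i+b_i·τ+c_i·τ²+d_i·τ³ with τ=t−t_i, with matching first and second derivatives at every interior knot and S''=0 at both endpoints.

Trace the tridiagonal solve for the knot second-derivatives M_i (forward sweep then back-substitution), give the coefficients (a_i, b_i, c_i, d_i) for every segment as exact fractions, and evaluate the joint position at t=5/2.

Δ: Δ0=4, Δ1=-7/3
row 1: diag=8, rhs=-38; c'=3/8, d'=-19/4
back: M1=-19/4
M: M0=0, M1=-19/4, M2=0
seg 0: a=-1, c=M0/2=0, d=(M1−M0)/(6·1)=-19/24, b=Δ0−h0·(2M0+M1)/6=115/24
seg 1: a=3, c=M1/2=-19/8, d=(M2−M1)/(6·3)=19/72, b=Δ1−h1·(2M1+M2)/6=29/12
t_q=5/2 → seg 1, τ=3/2; S=3+29/12·τ+-19/8·τ²+19/72·τ³=139/64

  seg 0: a=-1 b=115/24 c=0 d=-19/24
  seg 1: a=3 b=29/12 c=-19/8 d=19/72
S(5/2) = 139/64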